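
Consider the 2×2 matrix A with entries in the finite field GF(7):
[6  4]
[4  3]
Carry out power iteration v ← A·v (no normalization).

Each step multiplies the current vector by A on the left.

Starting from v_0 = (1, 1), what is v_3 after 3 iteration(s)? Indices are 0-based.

v_0 = (1, 1).
v_1 = A·v_0 = (3, 0).
v_2 = A·v_1 = (4, 5).
v_3 = A·v_2 = (2, 3).

v_3 = (2, 3)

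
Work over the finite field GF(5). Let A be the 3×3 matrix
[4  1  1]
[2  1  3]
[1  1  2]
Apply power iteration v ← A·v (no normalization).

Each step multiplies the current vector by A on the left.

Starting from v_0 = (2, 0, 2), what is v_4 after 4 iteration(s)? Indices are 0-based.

v_0 = (2, 0, 2).
v_1 = A·v_0 = (0, 0, 1).
v_2 = A·v_1 = (1, 3, 2).
v_3 = A·v_2 = (4, 1, 3).
v_4 = A·v_3 = (0, 3, 1).

v_4 = (0, 3, 1)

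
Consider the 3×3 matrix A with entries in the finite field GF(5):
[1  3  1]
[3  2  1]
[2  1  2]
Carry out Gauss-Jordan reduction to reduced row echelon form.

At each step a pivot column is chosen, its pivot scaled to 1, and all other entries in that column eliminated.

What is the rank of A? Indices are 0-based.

pivot(0,0)=1: scale R0 → (1, 3, 1)
  clear (1,0): R1 −= (3)R0 → (0, 3, 3)
  clear (2,0): R2 −= (2)R0 → (0, 0, 0)
pivot(1,1)=3: scale R1 → (0, 1, 1)
  clear (0,1): R0 −= (3)R1 → (1, 0, 3)
col 2: no nonzero at/below row 2; advance.

rank = 2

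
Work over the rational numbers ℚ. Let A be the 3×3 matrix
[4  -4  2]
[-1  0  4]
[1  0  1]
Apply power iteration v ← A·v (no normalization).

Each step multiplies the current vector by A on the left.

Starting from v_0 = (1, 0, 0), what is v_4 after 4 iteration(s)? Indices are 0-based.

v_0 = (1, 0, 0).
v_1 = A·v_0 = (4, -1, 1).
v_2 = A·v_1 = (22, 0, 5).
v_3 = A·v_2 = (98, -2, 27).
v_4 = A·v_3 = (454, 10, 125).

v_4 = (454, 10, 125)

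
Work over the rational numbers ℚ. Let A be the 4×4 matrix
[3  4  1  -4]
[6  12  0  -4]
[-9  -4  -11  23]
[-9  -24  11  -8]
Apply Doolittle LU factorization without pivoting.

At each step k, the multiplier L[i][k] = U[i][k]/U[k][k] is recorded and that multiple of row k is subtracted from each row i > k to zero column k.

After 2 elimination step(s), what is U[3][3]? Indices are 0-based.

U[3][3] = -8

Step 1: pivot at (0,0) is 3.
  row1 ← row1 − (2)·row0  ⇒  L[1][0]=2, U row1=(0, 4, -2, 4)
  row2 ← row2 − (-3)·row0  ⇒  L[2][0]=-3, U row2=(0, 8, -8, 11)
  row3 ← row3 − (-3)·row0  ⇒  L[3][0]=-3, U row3=(0, -12, 14, -20)
Step 2: pivot at (1,1) is 4.
  row2 ← row2 − (2)·row1  ⇒  L[2][1]=2, U row2=(0, 0, -4, 3)
  row3 ← row3 − (-3)·row1  ⇒  L[3][1]=-3, U row3=(0, 0, 8, -8)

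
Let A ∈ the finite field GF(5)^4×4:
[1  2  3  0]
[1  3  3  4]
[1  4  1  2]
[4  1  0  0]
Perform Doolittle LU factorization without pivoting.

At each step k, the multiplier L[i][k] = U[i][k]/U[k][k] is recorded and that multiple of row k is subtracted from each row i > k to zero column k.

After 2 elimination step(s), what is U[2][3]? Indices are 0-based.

Step 1: pivot at (0,0) is 1.
  row1 ← row1 − (1)·row0  ⇒  L[1][0]=1, U row1=(0, 1, 0, 4)
  row2 ← row2 − (1)·row0  ⇒  L[2][0]=1, U row2=(0, 2, 3, 2)
  row3 ← row3 − (4)·row0  ⇒  L[3][0]=4, U row3=(0, 3, 3, 0)
Step 2: pivot at (1,1) is 1.
  row2 ← row2 − (2)·row1  ⇒  L[2][1]=2, U row2=(0, 0, 3, 4)
  row3 ← row3 − (3)·row1  ⇒  L[3][1]=3, U row3=(0, 0, 3, 3)

U[2][3] = 4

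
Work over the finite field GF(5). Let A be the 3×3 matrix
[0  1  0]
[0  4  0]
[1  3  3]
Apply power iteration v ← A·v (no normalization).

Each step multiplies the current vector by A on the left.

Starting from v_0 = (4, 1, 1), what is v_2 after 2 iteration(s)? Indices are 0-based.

v_0 = (4, 1, 1).
v_1 = A·v_0 = (1, 4, 0).
v_2 = A·v_1 = (4, 1, 3).

v_2 = (4, 1, 3)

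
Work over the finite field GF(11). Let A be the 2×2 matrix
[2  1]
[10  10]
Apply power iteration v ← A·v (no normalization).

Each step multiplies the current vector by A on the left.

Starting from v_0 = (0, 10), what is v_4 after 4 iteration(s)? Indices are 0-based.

v_0 = (0, 10).
v_1 = A·v_0 = (10, 1).
v_2 = A·v_1 = (10, 0).
v_3 = A·v_2 = (9, 1).
v_4 = A·v_3 = (8, 1).

v_4 = (8, 1)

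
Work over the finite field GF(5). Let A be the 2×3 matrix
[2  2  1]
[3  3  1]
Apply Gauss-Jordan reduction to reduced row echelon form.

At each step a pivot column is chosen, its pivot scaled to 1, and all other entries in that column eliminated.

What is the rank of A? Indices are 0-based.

[1] R0 /= 2  ⇒  (1, 1, 3)
     R1 -= 3·R0  ⇒  (0, 0, 2)
column 1 empty below row 1
[2] R1 /= 2  ⇒  (0, 0, 1)
     R0 -= 3·R1  ⇒  (1, 1, 0)

rank = 2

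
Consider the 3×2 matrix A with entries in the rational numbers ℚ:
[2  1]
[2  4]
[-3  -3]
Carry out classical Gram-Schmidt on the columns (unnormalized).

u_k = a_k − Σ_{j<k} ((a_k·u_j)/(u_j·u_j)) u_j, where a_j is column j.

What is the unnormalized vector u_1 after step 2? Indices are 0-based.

u_1 = (-21/17, 30/17, 6/17)

Step 1: u_0 = a_0 = (2, 2, -3).
Step 2: u_1 = a_1 − (19/17)·u_0 = (-21/17, 30/17, 6/17).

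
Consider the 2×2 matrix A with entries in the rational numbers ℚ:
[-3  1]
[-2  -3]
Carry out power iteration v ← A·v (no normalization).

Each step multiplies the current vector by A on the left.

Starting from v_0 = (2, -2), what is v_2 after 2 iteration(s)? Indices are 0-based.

v_0 = (2, -2).
v_1 = A·v_0 = (-8, 2).
v_2 = A·v_1 = (26, 10).

v_2 = (26, 10)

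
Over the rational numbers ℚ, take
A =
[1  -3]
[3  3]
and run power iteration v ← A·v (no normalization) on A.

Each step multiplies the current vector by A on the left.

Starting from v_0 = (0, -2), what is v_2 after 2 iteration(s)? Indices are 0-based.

v_2 = (24, 0)

v_0 = (0, -2).
v_1 = A·v_0 = (6, -6).
v_2 = A·v_1 = (24, 0).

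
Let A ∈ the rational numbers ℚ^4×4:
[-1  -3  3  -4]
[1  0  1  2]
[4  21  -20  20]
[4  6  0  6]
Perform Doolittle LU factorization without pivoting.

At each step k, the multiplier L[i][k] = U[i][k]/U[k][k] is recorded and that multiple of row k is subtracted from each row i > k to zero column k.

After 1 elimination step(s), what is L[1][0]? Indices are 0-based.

L[1][0] = -1

k=0: U[0][0]=-1
  eliminate (1,0): mult=-1, new row 1: (0, -3, 4, -2); set L[1][0]=-1
  eliminate (2,0): mult=-4, new row 2: (0, 9, -8, 4); set L[2][0]=-4
  eliminate (3,0): mult=-4, new row 3: (0, -6, 12, -10); set L[3][0]=-4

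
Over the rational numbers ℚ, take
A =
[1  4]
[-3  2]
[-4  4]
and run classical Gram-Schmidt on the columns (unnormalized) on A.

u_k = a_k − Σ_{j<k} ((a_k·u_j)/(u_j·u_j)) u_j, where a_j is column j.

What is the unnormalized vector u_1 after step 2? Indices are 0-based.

Step 1: u_0 = a_0 = (1, -3, -4).
Step 2: u_1 = a_1 − (-9/13)·u_0 = (61/13, -1/13, 16/13).

u_1 = (61/13, -1/13, 16/13)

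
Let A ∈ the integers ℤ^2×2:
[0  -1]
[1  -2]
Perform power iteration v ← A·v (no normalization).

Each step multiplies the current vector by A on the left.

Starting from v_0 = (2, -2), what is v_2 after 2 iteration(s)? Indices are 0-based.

v_2 = (-6, -10)

v_0 = (2, -2).
v_1 = A·v_0 = (2, 6).
v_2 = A·v_1 = (-6, -10).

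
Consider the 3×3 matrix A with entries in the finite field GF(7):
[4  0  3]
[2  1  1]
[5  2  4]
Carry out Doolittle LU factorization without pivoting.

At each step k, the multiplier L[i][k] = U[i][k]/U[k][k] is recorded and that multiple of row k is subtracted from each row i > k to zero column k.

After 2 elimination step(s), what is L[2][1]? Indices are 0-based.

Step 1: pivot at (0,0) is 4.
  row1 ← row1 − (4)·row0  ⇒  L[1][0]=4, U row1=(0, 1, 3)
  row2 ← row2 − (3)·row0  ⇒  L[2][0]=3, U row2=(0, 2, 2)
Step 2: pivot at (1,1) is 1.
  row2 ← row2 − (2)·row1  ⇒  L[2][1]=2, U row2=(0, 0, 3)

L[2][1] = 2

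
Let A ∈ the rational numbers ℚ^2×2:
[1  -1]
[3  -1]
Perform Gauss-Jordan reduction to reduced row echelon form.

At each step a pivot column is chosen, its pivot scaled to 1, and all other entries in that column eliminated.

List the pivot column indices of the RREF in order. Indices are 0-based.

pivot columns: 0, 1

pivot(0,0)=1: scale R0 → (1, -1)
  clear (1,0): R1 −= (3)R0 → (0, 2)
pivot(1,1)=2: scale R1 → (0, 1)
  clear (0,1): R0 −= (-1)R1 → (1, 0)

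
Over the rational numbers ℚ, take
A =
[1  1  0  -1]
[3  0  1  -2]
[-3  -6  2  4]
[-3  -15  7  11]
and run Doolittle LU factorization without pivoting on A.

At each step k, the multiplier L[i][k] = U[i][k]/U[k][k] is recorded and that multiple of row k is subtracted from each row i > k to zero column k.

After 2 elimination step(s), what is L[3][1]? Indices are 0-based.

L[3][1] = 4

k=0: U[0][0]=1
  eliminate (1,0): mult=3, new row 1: (0, -3, 1, 1); set L[1][0]=3
  eliminate (2,0): mult=-3, new row 2: (0, -3, 2, 1); set L[2][0]=-3
  eliminate (3,0): mult=-3, new row 3: (0, -12, 7, 8); set L[3][0]=-3
k=1: U[1][1]=-3
  eliminate (2,1): mult=1, new row 2: (0, 0, 1, 0); set L[2][1]=1
  eliminate (3,1): mult=4, new row 3: (0, 0, 3, 4); set L[3][1]=4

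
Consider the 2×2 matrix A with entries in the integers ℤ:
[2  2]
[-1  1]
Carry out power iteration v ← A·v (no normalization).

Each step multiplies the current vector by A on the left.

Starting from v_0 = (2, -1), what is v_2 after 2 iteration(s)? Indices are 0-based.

v_0 = (2, -1).
v_1 = A·v_0 = (2, -3).
v_2 = A·v_1 = (-2, -5).

v_2 = (-2, -5)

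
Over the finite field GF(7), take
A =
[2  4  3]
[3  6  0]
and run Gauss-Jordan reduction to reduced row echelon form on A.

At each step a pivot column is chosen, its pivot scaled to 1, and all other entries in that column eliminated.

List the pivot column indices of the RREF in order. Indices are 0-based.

step 1: normalize row 0 (÷2) = (1, 2, 5)
  row 1: subtract 3×row0 = (0, 0, 6)
skip col 1 (zero from row 1)
step 2: normalize row 1 (÷6) = (0, 0, 1)
  row 0: subtract 5×row1 = (1, 2, 0)

pivot columns: 0, 2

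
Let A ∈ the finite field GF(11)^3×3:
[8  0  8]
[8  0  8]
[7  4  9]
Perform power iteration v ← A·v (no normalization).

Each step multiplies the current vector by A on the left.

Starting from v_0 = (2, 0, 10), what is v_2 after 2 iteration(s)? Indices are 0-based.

v_0 = (2, 0, 10).
v_1 = A·v_0 = (8, 8, 5).
v_2 = A·v_1 = (5, 5, 1).

v_2 = (5, 5, 1)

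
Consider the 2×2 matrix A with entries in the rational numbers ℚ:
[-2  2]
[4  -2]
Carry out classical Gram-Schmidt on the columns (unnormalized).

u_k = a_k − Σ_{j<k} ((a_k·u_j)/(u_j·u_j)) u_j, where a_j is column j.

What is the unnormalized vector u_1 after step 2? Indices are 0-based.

u_1 = (4/5, 2/5)

Step 1: u_0 = a_0 = (-2, 4).
Step 2: u_1 = a_1 − (-3/5)·u_0 = (4/5, 2/5).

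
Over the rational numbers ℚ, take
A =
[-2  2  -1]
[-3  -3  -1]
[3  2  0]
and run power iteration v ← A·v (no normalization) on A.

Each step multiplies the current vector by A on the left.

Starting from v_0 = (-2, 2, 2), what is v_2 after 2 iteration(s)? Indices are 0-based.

v_0 = (-2, 2, 2).
v_1 = A·v_0 = (6, -2, -2).
v_2 = A·v_1 = (-14, -10, 14).

v_2 = (-14, -10, 14)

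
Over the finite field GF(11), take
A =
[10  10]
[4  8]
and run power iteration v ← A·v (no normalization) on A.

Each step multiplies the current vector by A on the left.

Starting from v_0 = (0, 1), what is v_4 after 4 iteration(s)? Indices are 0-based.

v_4 = (8, 5)

v_0 = (0, 1).
v_1 = A·v_0 = (10, 8).
v_2 = A·v_1 = (4, 5).
v_3 = A·v_2 = (2, 1).
v_4 = A·v_3 = (8, 5).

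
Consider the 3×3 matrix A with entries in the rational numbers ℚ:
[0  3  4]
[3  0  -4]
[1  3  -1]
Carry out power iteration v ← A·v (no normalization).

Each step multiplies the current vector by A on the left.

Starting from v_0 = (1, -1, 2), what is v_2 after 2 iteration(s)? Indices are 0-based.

v_0 = (1, -1, 2).
v_1 = A·v_0 = (5, -5, -4).
v_2 = A·v_1 = (-31, 31, -6).

v_2 = (-31, 31, -6)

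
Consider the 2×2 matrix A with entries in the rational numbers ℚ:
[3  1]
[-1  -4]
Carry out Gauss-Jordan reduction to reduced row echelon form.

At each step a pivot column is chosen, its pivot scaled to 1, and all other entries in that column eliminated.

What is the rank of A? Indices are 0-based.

step 1: normalize row 0 (÷3) = (1, 1/3)
  row 1: subtract -1×row0 = (0, -11/3)
step 2: normalize row 1 (÷-11/3) = (0, 1)
  row 0: subtract 1/3×row1 = (1, 0)

rank = 2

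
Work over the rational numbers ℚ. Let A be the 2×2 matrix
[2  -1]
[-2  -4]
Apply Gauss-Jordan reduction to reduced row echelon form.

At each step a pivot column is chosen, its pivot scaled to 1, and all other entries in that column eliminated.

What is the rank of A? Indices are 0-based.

pivot(0,0)=2: scale R0 → (1, -1/2)
  clear (1,0): R1 −= (-2)R0 → (0, -5)
pivot(1,1)=-5: scale R1 → (0, 1)
  clear (0,1): R0 −= (-1/2)R1 → (1, 0)

rank = 2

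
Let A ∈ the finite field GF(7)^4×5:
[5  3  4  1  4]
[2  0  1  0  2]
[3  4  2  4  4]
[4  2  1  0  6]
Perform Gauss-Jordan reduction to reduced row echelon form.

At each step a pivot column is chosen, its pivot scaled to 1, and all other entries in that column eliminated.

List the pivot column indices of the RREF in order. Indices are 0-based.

pivot columns: 0, 1, 2, 3

pivot(0,0)=5: scale R0 → (1, 2, 5, 3, 5)
  clear (1,0): R1 −= (2)R0 → (0, 3, 5, 1, 6)
  clear (2,0): R2 −= (3)R0 → (0, 5, 1, 2, 3)
  clear (3,0): R3 −= (4)R0 → (0, 1, 2, 2, 0)
pivot(1,1)=3: scale R1 → (0, 1, 4, 5, 2)
  clear (0,1): R0 −= (2)R1 → (1, 0, 4, 0, 1)
  clear (2,1): R2 −= (5)R1 → (0, 0, 2, 5, 0)
  clear (3,1): R3 −= (1)R1 → (0, 0, 5, 4, 5)
pivot(2,2)=2: scale R2 → (0, 0, 1, 6, 0)
  clear (0,2): R0 −= (4)R2 → (1, 0, 0, 4, 1)
  clear (1,2): R1 −= (4)R2 → (0, 1, 0, 2, 2)
  clear (3,2): R3 −= (5)R2 → (0, 0, 0, 2, 5)
pivot(3,3)=2: scale R3 → (0, 0, 0, 1, 6)
  clear (0,3): R0 −= (4)R3 → (1, 0, 0, 0, 5)
  clear (1,3): R1 −= (2)R3 → (0, 1, 0, 0, 4)
  clear (2,3): R2 −= (6)R3 → (0, 0, 1, 0, 6)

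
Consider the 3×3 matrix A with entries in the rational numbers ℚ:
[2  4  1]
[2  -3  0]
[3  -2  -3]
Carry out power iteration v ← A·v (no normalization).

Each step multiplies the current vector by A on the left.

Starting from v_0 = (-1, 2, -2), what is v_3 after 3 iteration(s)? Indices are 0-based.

v_0 = (-1, 2, -2).
v_1 = A·v_0 = (4, -8, -1).
v_2 = A·v_1 = (-25, 32, 31).
v_3 = A·v_2 = (109, -146, -232).

v_3 = (109, -146, -232)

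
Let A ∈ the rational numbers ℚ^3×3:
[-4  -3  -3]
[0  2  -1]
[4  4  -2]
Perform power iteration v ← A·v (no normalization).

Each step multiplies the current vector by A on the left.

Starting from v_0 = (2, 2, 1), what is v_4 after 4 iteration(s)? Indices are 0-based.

v_0 = (2, 2, 1).
v_1 = A·v_0 = (-17, 3, 14).
v_2 = A·v_1 = (17, -8, -84).
v_3 = A·v_2 = (208, 68, 204).
v_4 = A·v_3 = (-1648, -68, 696).

v_4 = (-1648, -68, 696)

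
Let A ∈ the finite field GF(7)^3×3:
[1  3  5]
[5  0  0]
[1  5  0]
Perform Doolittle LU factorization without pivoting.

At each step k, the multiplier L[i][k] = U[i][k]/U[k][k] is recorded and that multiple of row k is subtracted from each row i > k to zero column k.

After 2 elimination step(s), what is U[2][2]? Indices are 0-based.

U[2][2] = 1

k=0: U[0][0]=1
  eliminate (1,0): mult=5, new row 1: (0, 6, 3); set L[1][0]=5
  eliminate (2,0): mult=1, new row 2: (0, 2, 2); set L[2][0]=1
k=1: U[1][1]=6
  eliminate (2,1): mult=5, new row 2: (0, 0, 1); set L[2][1]=5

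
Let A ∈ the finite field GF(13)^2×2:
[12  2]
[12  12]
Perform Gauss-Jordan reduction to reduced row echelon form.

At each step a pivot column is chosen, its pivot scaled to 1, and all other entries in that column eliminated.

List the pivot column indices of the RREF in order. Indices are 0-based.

pivot columns: 0, 1

[1] R0 /= 12  ⇒  (1, 11)
     R1 -= 12·R0  ⇒  (0, 10)
[2] R1 /= 10  ⇒  (0, 1)
     R0 -= 11·R1  ⇒  (1, 0)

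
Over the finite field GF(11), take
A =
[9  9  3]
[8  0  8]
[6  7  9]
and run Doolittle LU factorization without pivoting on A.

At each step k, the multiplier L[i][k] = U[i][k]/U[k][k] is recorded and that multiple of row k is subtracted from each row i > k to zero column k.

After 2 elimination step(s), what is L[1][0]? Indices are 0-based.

k=0: U[0][0]=9
  eliminate (1,0): mult=7, new row 1: (0, 3, 9); set L[1][0]=7
  eliminate (2,0): mult=8, new row 2: (0, 1, 7); set L[2][0]=8
k=1: U[1][1]=3
  eliminate (2,1): mult=4, new row 2: (0, 0, 4); set L[2][1]=4

L[1][0] = 7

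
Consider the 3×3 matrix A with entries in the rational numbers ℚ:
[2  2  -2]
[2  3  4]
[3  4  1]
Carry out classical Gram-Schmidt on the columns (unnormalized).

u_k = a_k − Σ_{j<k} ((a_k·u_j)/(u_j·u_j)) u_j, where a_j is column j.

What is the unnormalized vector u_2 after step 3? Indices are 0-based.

Step 1: u_0 = a_0 = (2, 2, 3).
Step 2: u_1 = a_1 − (22/17)·u_0 = (-10/17, 7/17, 2/17).
Step 3: u_2 = a_2 − (7/17)·u_0 − (50/9)·u_1 = (4/9, 8/9, -8/9).

u_2 = (4/9, 8/9, -8/9)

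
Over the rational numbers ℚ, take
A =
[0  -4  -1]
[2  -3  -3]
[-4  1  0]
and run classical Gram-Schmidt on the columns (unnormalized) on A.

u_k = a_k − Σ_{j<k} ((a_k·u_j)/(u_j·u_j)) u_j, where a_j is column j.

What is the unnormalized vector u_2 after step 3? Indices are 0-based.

Step 1: u_0 = a_0 = (0, 2, -4).
Step 2: u_1 = a_1 − (-1/2)·u_0 = (-4, -2, -1).
Step 3: u_2 = a_2 − (-3/10)·u_0 − (10/21)·u_1 = (19/21, -152/105, -76/105).

u_2 = (19/21, -152/105, -76/105)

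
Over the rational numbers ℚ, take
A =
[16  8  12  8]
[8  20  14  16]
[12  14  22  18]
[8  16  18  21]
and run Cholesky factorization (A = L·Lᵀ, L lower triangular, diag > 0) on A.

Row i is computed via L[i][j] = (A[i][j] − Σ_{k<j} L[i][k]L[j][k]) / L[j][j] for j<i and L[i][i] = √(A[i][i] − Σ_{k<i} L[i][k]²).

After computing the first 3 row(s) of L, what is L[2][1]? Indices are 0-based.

L[2][1] = 2

Step 1: L[0][0] = √(16) = 4.
  L[1][0] = (8) / L[0][0] = 2.
Step 2: L[1][1] = √(16) = 4.
  L[2][0] = (12) / L[0][0] = 3.
  L[2][1] = (8) / L[1][1] = 2.
Step 3: L[2][2] = √(9) = 3.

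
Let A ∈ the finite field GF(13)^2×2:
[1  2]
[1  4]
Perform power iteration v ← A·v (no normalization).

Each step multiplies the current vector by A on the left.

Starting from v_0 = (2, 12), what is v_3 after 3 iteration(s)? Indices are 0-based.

v_0 = (2, 12).
v_1 = A·v_0 = (0, 11).
v_2 = A·v_1 = (9, 5).
v_3 = A·v_2 = (6, 3).

v_3 = (6, 3)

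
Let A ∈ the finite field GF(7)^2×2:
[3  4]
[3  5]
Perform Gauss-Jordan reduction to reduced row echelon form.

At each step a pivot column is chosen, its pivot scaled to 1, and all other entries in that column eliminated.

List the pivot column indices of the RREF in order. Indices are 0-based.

pivot columns: 0, 1

step 1: normalize row 0 (÷3) = (1, 6)
  row 1: subtract 3×row0 = (0, 1)
step 2: normalize row 1 (÷1) = (0, 1)
  row 0: subtract 6×row1 = (1, 0)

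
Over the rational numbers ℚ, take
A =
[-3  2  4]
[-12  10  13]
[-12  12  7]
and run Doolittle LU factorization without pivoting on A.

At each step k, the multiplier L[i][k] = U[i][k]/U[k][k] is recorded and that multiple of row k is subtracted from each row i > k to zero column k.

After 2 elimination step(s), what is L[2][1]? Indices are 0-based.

[col 0] pivot -3
  R1 -= 4*R0 → (0, 2, -3)  (L[1][0] := 4)
  R2 -= 4*R0 → (0, 4, -9)  (L[2][0] := 4)
[col 1] pivot 2
  R2 -= 2*R1 → (0, 0, -3)  (L[2][1] := 2)

L[2][1] = 2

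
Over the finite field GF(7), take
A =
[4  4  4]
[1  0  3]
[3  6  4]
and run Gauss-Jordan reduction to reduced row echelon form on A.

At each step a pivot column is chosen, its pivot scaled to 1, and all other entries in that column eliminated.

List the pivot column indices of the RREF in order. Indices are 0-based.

[1] R0 /= 4  ⇒  (1, 1, 1)
     R1 -= 1·R0  ⇒  (0, 6, 2)
     R2 -= 3·R0  ⇒  (0, 3, 1)
[2] R1 /= 6  ⇒  (0, 1, 5)
     R0 -= 1·R1  ⇒  (1, 0, 3)
     R2 -= 3·R1  ⇒  (0, 0, 0)
column 2 empty below row 2

pivot columns: 0, 1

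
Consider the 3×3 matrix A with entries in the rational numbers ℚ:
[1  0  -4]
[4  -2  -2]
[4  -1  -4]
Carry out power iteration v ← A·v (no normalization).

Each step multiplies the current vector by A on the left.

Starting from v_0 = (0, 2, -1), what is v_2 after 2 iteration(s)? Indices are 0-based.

v_0 = (0, 2, -1).
v_1 = A·v_0 = (4, -2, 2).
v_2 = A·v_1 = (-4, 16, 10).

v_2 = (-4, 16, 10)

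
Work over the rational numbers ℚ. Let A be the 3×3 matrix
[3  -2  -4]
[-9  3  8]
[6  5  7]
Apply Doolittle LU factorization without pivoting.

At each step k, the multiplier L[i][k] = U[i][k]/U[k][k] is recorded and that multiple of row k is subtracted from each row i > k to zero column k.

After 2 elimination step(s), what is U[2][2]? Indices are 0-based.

U[2][2] = 3

k=0: U[0][0]=3
  eliminate (1,0): mult=-3, new row 1: (0, -3, -4); set L[1][0]=-3
  eliminate (2,0): mult=2, new row 2: (0, 9, 15); set L[2][0]=2
k=1: U[1][1]=-3
  eliminate (2,1): mult=-3, new row 2: (0, 0, 3); set L[2][1]=-3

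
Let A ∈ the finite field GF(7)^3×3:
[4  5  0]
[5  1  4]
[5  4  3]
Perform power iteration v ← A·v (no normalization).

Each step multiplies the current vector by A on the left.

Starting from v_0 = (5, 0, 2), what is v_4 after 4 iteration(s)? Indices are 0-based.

v_0 = (5, 0, 2).
v_1 = A·v_0 = (6, 5, 3).
v_2 = A·v_1 = (0, 5, 3).
v_3 = A·v_2 = (4, 3, 1).
v_4 = A·v_3 = (3, 6, 0).

v_4 = (3, 6, 0)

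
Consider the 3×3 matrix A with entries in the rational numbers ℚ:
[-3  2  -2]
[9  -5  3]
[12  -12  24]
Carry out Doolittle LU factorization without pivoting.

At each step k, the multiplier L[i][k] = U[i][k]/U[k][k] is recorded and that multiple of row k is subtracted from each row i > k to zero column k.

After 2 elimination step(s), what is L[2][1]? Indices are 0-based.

k=0: U[0][0]=-3
  eliminate (1,0): mult=-3, new row 1: (0, 1, -3); set L[1][0]=-3
  eliminate (2,0): mult=-4, new row 2: (0, -4, 16); set L[2][0]=-4
k=1: U[1][1]=1
  eliminate (2,1): mult=-4, new row 2: (0, 0, 4); set L[2][1]=-4

L[2][1] = -4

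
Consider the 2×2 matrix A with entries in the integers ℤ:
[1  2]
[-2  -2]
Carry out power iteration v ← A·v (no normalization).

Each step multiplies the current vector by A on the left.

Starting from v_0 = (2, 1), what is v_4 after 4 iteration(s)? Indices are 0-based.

v_4 = (16, -16)

v_0 = (2, 1).
v_1 = A·v_0 = (4, -6).
v_2 = A·v_1 = (-8, 4).
v_3 = A·v_2 = (0, 8).
v_4 = A·v_3 = (16, -16).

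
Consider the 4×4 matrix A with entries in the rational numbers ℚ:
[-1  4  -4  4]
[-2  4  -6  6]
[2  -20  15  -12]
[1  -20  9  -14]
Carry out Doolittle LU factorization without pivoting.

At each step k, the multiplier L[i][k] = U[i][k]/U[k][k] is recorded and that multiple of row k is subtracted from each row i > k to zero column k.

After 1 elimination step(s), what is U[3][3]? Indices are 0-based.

k=0: U[0][0]=-1
  eliminate (1,0): mult=2, new row 1: (0, -4, 2, -2); set L[1][0]=2
  eliminate (2,0): mult=-2, new row 2: (0, -12, 7, -4); set L[2][0]=-2
  eliminate (3,0): mult=-1, new row 3: (0, -16, 5, -10); set L[3][0]=-1

U[3][3] = -10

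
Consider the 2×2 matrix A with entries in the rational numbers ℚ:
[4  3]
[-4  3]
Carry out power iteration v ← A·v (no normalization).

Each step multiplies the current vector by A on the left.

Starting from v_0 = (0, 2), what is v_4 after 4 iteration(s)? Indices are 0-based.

v_0 = (0, 2).
v_1 = A·v_0 = (6, 6).
v_2 = A·v_1 = (42, -6).
v_3 = A·v_2 = (150, -186).
v_4 = A·v_3 = (42, -1158).

v_4 = (42, -1158)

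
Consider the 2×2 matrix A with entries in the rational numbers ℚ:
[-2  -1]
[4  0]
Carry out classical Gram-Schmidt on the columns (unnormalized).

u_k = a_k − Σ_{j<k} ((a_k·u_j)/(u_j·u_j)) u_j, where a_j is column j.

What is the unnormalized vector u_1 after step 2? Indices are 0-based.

u_1 = (-4/5, -2/5)

Step 1: u_0 = a_0 = (-2, 4).
Step 2: u_1 = a_1 − (1/10)·u_0 = (-4/5, -2/5).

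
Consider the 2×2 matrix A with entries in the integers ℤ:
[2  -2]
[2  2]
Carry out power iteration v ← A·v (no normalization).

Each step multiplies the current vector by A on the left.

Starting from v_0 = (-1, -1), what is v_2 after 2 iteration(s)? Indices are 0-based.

v_0 = (-1, -1).
v_1 = A·v_0 = (0, -4).
v_2 = A·v_1 = (8, -8).

v_2 = (8, -8)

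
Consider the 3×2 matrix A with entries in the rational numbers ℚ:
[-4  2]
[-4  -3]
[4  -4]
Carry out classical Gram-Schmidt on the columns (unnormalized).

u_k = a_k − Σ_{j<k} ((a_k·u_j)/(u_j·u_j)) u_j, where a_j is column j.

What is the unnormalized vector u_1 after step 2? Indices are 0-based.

Step 1: u_0 = a_0 = (-4, -4, 4).
Step 2: u_1 = a_1 − (-1/4)·u_0 = (1, -4, -3).

u_1 = (1, -4, -3)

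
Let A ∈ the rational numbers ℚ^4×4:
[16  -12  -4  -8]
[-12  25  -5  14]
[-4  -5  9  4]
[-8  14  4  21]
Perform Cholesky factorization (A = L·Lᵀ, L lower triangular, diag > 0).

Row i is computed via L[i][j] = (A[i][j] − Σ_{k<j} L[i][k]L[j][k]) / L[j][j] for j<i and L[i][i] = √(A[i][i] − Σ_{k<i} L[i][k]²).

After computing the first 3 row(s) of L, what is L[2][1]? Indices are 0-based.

L[2][1] = -2

Step 1: L[0][0] = √(16) = 4.
  L[1][0] = (-12) / L[0][0] = -3.
Step 2: L[1][1] = √(16) = 4.
  L[2][0] = (-4) / L[0][0] = -1.
  L[2][1] = (-8) / L[1][1] = -2.
Step 3: L[2][2] = √(4) = 2.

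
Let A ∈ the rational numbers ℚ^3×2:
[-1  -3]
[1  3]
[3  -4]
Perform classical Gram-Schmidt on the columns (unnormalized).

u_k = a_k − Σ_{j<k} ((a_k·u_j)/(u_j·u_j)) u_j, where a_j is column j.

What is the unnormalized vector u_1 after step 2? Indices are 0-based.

u_1 = (-39/11, 39/11, -26/11)

Step 1: u_0 = a_0 = (-1, 1, 3).
Step 2: u_1 = a_1 − (-6/11)·u_0 = (-39/11, 39/11, -26/11).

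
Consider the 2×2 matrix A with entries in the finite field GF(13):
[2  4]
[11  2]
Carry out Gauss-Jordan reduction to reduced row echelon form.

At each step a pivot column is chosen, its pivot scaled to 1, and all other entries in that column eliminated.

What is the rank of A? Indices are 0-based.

[1] R0 /= 2  ⇒  (1, 2)
     R1 -= 11·R0  ⇒  (0, 6)
[2] R1 /= 6  ⇒  (0, 1)
     R0 -= 2·R1  ⇒  (1, 0)

rank = 2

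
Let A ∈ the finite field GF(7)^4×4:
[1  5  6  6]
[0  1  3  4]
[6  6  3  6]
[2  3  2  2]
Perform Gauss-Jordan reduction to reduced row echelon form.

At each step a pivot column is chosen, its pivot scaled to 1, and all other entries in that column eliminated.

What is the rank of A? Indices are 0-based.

step 1: normalize row 0 (÷1) = (1, 5, 6, 6)
  row 2: subtract 6×row0 = (0, 4, 2, 5)
  row 3: subtract 2×row0 = (0, 0, 4, 4)
step 2: normalize row 1 (÷1) = (0, 1, 3, 4)
  row 0: subtract 5×row1 = (1, 0, 5, 0)
  row 2: subtract 4×row1 = (0, 0, 4, 3)
step 3: normalize row 2 (÷4) = (0, 0, 1, 6)
  row 0: subtract 5×row2 = (1, 0, 0, 5)
  row 1: subtract 3×row2 = (0, 1, 0, 0)
  row 3: subtract 4×row2 = (0, 0, 0, 1)
step 4: normalize row 3 (÷1) = (0, 0, 0, 1)
  row 0: subtract 5×row3 = (1, 0, 0, 0)
  row 2: subtract 6×row3 = (0, 0, 1, 0)

rank = 4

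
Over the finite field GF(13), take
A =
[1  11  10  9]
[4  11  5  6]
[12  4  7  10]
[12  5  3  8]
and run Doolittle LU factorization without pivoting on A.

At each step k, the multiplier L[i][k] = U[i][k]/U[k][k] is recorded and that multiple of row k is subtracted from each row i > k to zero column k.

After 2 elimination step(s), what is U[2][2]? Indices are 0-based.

[col 0] pivot 1
  R1 -= 4*R0 → (0, 6, 4, 9)  (L[1][0] := 4)
  R2 -= 12*R0 → (0, 2, 4, 6)  (L[2][0] := 12)
  R3 -= 12*R0 → (0, 3, 0, 4)  (L[3][0] := 12)
[col 1] pivot 6
  R2 -= 9*R1 → (0, 0, 7, 3)  (L[2][1] := 9)
  R3 -= 7*R1 → (0, 0, 11, 6)  (L[3][1] := 7)

U[2][2] = 7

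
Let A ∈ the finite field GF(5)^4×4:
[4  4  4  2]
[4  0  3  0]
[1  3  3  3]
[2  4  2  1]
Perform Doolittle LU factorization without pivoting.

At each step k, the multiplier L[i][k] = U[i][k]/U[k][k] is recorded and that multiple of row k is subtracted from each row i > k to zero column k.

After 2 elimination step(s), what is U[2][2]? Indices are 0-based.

[col 0] pivot 4
  R1 -= 1*R0 → (0, 1, 4, 3)  (L[1][0] := 1)
  R2 -= 4*R0 → (0, 2, 2, 0)  (L[2][0] := 4)
  R3 -= 3*R0 → (0, 2, 0, 0)  (L[3][0] := 3)
[col 1] pivot 1
  R2 -= 2*R1 → (0, 0, 4, 4)  (L[2][1] := 2)
  R3 -= 2*R1 → (0, 0, 2, 4)  (L[3][1] := 2)

U[2][2] = 4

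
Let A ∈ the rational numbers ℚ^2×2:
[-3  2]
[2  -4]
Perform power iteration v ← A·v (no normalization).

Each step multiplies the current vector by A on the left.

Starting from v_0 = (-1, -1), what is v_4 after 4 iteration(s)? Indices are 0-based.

v_0 = (-1, -1).
v_1 = A·v_0 = (1, 2).
v_2 = A·v_1 = (1, -6).
v_3 = A·v_2 = (-15, 26).
v_4 = A·v_3 = (97, -134).

v_4 = (97, -134)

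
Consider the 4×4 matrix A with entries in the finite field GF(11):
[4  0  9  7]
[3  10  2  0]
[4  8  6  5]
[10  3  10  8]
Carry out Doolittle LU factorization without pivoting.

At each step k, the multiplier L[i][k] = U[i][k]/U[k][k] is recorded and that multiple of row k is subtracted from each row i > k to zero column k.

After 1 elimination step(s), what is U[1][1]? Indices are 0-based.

U[1][1] = 10

k=0: U[0][0]=4
  eliminate (1,0): mult=9, new row 1: (0, 10, 9, 3); set L[1][0]=9
  eliminate (2,0): mult=1, new row 2: (0, 8, 8, 9); set L[2][0]=1
  eliminate (3,0): mult=8, new row 3: (0, 3, 4, 7); set L[3][0]=8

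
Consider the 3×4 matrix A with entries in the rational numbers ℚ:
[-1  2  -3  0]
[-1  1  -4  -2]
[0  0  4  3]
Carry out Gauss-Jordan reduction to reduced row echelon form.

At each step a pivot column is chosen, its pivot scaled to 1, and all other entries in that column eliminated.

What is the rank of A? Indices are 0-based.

pivot(0,0)=-1: scale R0 → (1, -2, 3, 0)
  clear (1,0): R1 −= (-1)R0 → (0, -1, -1, -2)
pivot(1,1)=-1: scale R1 → (0, 1, 1, 2)
  clear (0,1): R0 −= (-2)R1 → (1, 0, 5, 4)
pivot(2,2)=4: scale R2 → (0, 0, 1, 3/4)
  clear (0,2): R0 −= (5)R2 → (1, 0, 0, 1/4)
  clear (1,2): R1 −= (1)R2 → (0, 1, 0, 5/4)

rank = 3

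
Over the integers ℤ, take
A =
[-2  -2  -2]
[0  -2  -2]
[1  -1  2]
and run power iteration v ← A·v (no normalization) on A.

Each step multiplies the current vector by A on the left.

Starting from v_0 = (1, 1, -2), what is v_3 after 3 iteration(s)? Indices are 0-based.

v_3 = (4, 12, -20)

v_0 = (1, 1, -2).
v_1 = A·v_0 = (0, 2, -4).
v_2 = A·v_1 = (4, 4, -10).
v_3 = A·v_2 = (4, 12, -20).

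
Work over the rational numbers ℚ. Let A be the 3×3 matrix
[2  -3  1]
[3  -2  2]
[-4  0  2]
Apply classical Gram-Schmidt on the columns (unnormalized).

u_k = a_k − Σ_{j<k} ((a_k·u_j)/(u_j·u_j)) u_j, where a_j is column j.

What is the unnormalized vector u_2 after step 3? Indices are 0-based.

u_2 = (-208/233, 312/233, 130/233)

Step 1: u_0 = a_0 = (2, 3, -4).
Step 2: u_1 = a_1 − (-12/29)·u_0 = (-63/29, -22/29, -48/29).
Step 3: u_2 = a_2 − (0)·u_0 − (-203/233)·u_1 = (-208/233, 312/233, 130/233).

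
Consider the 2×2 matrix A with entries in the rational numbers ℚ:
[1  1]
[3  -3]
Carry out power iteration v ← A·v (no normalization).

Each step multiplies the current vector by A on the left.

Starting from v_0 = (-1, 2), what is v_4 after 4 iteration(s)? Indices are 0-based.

v_0 = (-1, 2).
v_1 = A·v_0 = (1, -9).
v_2 = A·v_1 = (-8, 30).
v_3 = A·v_2 = (22, -114).
v_4 = A·v_3 = (-92, 408).

v_4 = (-92, 408)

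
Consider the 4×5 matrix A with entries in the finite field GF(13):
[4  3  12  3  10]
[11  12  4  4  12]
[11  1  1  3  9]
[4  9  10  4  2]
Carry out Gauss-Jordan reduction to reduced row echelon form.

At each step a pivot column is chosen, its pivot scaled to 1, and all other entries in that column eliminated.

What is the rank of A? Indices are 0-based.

rank = 4

pivot(0,0)=4: scale R0 → (1, 4, 3, 4, 9)
  clear (1,0): R1 −= (11)R0 → (0, 7, 10, 12, 4)
  clear (2,0): R2 −= (11)R0 → (0, 9, 7, 11, 1)
  clear (3,0): R3 −= (4)R0 → (0, 6, 11, 1, 5)
pivot(1,1)=7: scale R1 → (0, 1, 7, 11, 8)
  clear (0,1): R0 −= (4)R1 → (1, 0, 1, 12, 3)
  clear (2,1): R2 −= (9)R1 → (0, 0, 9, 3, 7)
  clear (3,1): R3 −= (6)R1 → (0, 0, 8, 0, 9)
pivot(2,2)=9: scale R2 → (0, 0, 1, 9, 8)
  clear (0,2): R0 −= (1)R2 → (1, 0, 0, 3, 8)
  clear (1,2): R1 −= (7)R2 → (0, 1, 0, 0, 4)
  clear (3,2): R3 −= (8)R2 → (0, 0, 0, 6, 10)
pivot(3,3)=6: scale R3 → (0, 0, 0, 1, 6)
  clear (0,3): R0 −= (3)R3 → (1, 0, 0, 0, 3)
  clear (2,3): R2 −= (9)R3 → (0, 0, 1, 0, 6)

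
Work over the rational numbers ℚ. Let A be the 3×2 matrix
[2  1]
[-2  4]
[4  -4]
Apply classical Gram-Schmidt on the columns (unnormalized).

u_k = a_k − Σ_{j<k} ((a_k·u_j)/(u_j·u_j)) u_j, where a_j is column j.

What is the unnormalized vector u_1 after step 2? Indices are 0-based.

u_1 = (17/6, 13/6, -1/3)

Step 1: u_0 = a_0 = (2, -2, 4).
Step 2: u_1 = a_1 − (-11/12)·u_0 = (17/6, 13/6, -1/3).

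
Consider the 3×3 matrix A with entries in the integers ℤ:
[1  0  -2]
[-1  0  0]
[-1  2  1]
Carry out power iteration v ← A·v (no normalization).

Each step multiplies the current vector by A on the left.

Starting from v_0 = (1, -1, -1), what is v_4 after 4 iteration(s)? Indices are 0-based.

v_4 = (81, -29, -77)

v_0 = (1, -1, -1).
v_1 = A·v_0 = (3, -1, -4).
v_2 = A·v_1 = (11, -3, -9).
v_3 = A·v_2 = (29, -11, -26).
v_4 = A·v_3 = (81, -29, -77).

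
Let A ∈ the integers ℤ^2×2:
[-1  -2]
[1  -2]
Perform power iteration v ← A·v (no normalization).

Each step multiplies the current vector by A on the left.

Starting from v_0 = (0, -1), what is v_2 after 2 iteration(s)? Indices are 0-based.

v_0 = (0, -1).
v_1 = A·v_0 = (2, 2).
v_2 = A·v_1 = (-6, -2).

v_2 = (-6, -2)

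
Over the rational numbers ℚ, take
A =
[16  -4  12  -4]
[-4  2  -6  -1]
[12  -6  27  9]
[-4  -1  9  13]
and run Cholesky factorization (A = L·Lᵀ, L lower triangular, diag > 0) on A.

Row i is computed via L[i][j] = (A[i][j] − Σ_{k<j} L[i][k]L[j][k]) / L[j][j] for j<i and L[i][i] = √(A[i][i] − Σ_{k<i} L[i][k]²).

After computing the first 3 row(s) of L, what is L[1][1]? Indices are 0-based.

L[1][1] = 1

Step 1: L[0][0] = √(16) = 4.
  L[1][0] = (-4) / L[0][0] = -1.
Step 2: L[1][1] = √(1) = 1.
  L[2][0] = (12) / L[0][0] = 3.
  L[2][1] = (-3) / L[1][1] = -3.
Step 3: L[2][2] = √(9) = 3.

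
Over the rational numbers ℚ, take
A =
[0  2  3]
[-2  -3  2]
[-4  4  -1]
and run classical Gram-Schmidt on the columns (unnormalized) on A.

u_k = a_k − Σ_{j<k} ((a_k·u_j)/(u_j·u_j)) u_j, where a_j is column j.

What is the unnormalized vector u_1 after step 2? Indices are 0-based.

u_1 = (2, -4, 2)

Step 1: u_0 = a_0 = (0, -2, -4).
Step 2: u_1 = a_1 − (-1/2)·u_0 = (2, -4, 2).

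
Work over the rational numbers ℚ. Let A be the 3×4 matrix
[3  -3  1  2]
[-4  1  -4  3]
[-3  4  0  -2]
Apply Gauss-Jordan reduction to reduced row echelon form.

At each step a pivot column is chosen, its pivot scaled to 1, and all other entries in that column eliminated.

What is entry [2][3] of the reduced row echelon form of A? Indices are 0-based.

M[2][3] = 17

step 1: normalize row 0 (÷3) = (1, -1, 1/3, 2/3)
  row 1: subtract -4×row0 = (0, -3, -8/3, 17/3)
  row 2: subtract -3×row0 = (0, 1, 1, 0)
step 2: normalize row 1 (÷-3) = (0, 1, 8/9, -17/9)
  row 0: subtract -1×row1 = (1, 0, 11/9, -11/9)
  row 2: subtract 1×row1 = (0, 0, 1/9, 17/9)
step 3: normalize row 2 (÷1/9) = (0, 0, 1, 17)
  row 0: subtract 11/9×row2 = (1, 0, 0, -22)
  row 1: subtract 8/9×row2 = (0, 1, 0, -17)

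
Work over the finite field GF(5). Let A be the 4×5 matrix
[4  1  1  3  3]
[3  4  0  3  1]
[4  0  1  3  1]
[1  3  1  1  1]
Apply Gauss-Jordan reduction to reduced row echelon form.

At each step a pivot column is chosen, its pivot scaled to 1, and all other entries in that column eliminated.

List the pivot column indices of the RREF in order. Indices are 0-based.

pivot(0,0)=4: scale R0 → (1, 4, 4, 2, 2)
  clear (1,0): R1 −= (3)R0 → (0, 2, 3, 2, 0)
  clear (2,0): R2 −= (4)R0 → (0, 4, 0, 0, 3)
  clear (3,0): R3 −= (1)R0 → (0, 4, 2, 4, 4)
pivot(1,1)=2: scale R1 → (0, 1, 4, 1, 0)
  clear (0,1): R0 −= (4)R1 → (1, 0, 3, 3, 2)
  clear (2,1): R2 −= (4)R1 → (0, 0, 4, 1, 3)
  clear (3,1): R3 −= (4)R1 → (0, 0, 1, 0, 4)
pivot(2,2)=4: scale R2 → (0, 0, 1, 4, 2)
  clear (0,2): R0 −= (3)R2 → (1, 0, 0, 1, 1)
  clear (1,2): R1 −= (4)R2 → (0, 1, 0, 0, 2)
  clear (3,2): R3 −= (1)R2 → (0, 0, 0, 1, 2)
pivot(3,3)=1: scale R3 → (0, 0, 0, 1, 2)
  clear (0,3): R0 −= (1)R3 → (1, 0, 0, 0, 4)
  clear (2,3): R2 −= (4)R3 → (0, 0, 1, 0, 4)

pivot columns: 0, 1, 2, 3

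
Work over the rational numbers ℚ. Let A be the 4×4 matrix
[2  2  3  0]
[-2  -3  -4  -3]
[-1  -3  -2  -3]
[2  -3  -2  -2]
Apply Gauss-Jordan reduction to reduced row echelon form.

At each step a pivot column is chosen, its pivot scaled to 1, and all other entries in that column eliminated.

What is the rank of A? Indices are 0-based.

pivot(0,0)=2: scale R0 → (1, 1, 3/2, 0)
  clear (1,0): R1 −= (-2)R0 → (0, -1, -1, -3)
  clear (2,0): R2 −= (-1)R0 → (0, -2, -1/2, -3)
  clear (3,0): R3 −= (2)R0 → (0, -5, -5, -2)
pivot(1,1)=-1: scale R1 → (0, 1, 1, 3)
  clear (0,1): R0 −= (1)R1 → (1, 0, 1/2, -3)
  clear (2,1): R2 −= (-2)R1 → (0, 0, 3/2, 3)
  clear (3,1): R3 −= (-5)R1 → (0, 0, 0, 13)
pivot(2,2)=3/2: scale R2 → (0, 0, 1, 2)
  clear (0,2): R0 −= (1/2)R2 → (1, 0, 0, -4)
  clear (1,2): R1 −= (1)R2 → (0, 1, 0, 1)
pivot(3,3)=13: scale R3 → (0, 0, 0, 1)
  clear (0,3): R0 −= (-4)R3 → (1, 0, 0, 0)
  clear (1,3): R1 −= (1)R3 → (0, 1, 0, 0)
  clear (2,3): R2 −= (2)R3 → (0, 0, 1, 0)

rank = 4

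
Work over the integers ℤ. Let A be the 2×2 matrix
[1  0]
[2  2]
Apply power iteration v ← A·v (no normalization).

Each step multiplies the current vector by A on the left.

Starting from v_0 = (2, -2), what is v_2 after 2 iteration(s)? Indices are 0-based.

v_0 = (2, -2).
v_1 = A·v_0 = (2, 0).
v_2 = A·v_1 = (2, 4).

v_2 = (2, 4)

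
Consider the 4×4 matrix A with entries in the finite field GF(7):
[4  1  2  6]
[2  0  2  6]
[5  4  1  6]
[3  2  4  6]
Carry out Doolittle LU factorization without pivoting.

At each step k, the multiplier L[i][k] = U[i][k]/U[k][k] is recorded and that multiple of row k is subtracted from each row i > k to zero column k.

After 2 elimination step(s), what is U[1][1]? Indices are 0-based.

[col 0] pivot 4
  R1 -= 4*R0 → (0, 3, 1, 3)  (L[1][0] := 4)
  R2 -= 3*R0 → (0, 1, 2, 2)  (L[2][0] := 3)
  R3 -= 6*R0 → (0, 3, 6, 5)  (L[3][0] := 6)
[col 1] pivot 3
  R2 -= 5*R1 → (0, 0, 4, 1)  (L[2][1] := 5)
  R3 -= 1*R1 → (0, 0, 5, 2)  (L[3][1] := 1)

U[1][1] = 3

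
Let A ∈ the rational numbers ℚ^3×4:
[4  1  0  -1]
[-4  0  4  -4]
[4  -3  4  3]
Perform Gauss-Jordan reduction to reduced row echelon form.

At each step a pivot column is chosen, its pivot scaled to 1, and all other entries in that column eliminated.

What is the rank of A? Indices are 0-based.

rank = 3

pivot(0,0)=4: scale R0 → (1, 1/4, 0, -1/4)
  clear (1,0): R1 −= (-4)R0 → (0, 1, 4, -5)
  clear (2,0): R2 −= (4)R0 → (0, -4, 4, 4)
pivot(1,1)=1: scale R1 → (0, 1, 4, -5)
  clear (0,1): R0 −= (1/4)R1 → (1, 0, -1, 1)
  clear (2,1): R2 −= (-4)R1 → (0, 0, 20, -16)
pivot(2,2)=20: scale R2 → (0, 0, 1, -4/5)
  clear (0,2): R0 −= (-1)R2 → (1, 0, 0, 1/5)
  clear (1,2): R1 −= (4)R2 → (0, 1, 0, -9/5)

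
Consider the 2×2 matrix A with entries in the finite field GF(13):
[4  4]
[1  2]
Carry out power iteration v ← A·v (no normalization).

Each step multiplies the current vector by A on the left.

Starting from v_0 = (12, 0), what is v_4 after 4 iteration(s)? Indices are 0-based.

v_4 = (2, 1)

v_0 = (12, 0).
v_1 = A·v_0 = (9, 12).
v_2 = A·v_1 = (6, 7).
v_3 = A·v_2 = (0, 7).
v_4 = A·v_3 = (2, 1).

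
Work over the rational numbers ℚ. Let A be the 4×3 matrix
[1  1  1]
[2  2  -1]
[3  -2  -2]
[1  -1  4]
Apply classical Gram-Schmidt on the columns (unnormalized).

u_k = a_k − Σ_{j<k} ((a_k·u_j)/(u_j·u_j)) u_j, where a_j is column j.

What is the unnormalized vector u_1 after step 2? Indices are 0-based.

Step 1: u_0 = a_0 = (1, 2, 3, 1).
Step 2: u_1 = a_1 − (-2/15)·u_0 = (17/15, 34/15, -8/5, -13/15).

u_1 = (17/15, 34/15, -8/5, -13/15)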